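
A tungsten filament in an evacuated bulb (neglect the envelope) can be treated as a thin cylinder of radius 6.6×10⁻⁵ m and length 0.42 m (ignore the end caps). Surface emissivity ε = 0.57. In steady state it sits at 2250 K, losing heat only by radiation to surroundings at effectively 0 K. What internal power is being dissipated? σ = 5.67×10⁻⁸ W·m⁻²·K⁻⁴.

P ≈ 144 W

Steady state: P = εσA T⁴.
A = 2πrL = 1.742×10⁻⁴ m²; T⁴ = (2250)⁴ = 2.563×10¹³ K⁴.
P = 0.57 × 5.67×10⁻⁸ × 1.742×10⁻⁴ × 2.563×10¹³.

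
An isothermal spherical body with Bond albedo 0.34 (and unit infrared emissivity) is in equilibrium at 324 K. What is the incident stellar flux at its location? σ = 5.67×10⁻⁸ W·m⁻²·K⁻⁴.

S ≈ 3790 W/m²

(1−a)S·πr² = σ·4πr²·T⁴ ⇒ S = 4σT⁴/(1−a).
S = 4·5.67×10⁻⁸·1.102×10¹⁰/0.660.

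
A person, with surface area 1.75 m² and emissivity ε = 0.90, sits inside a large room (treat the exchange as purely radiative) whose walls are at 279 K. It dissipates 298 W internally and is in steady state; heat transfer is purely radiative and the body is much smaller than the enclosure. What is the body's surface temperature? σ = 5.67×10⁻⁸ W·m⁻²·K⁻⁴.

T ≈ 311 K

For a small grey body in a large enclosure, net radiated power = εσA(T⁴ − T_w⁴).
Steady state: P = εσA(T⁴ − T_w⁴) with A = 1.75 m².
T⁴ = P/(εσA) + T_w⁴ = 298/(0.90·5.67×10⁻⁸·1.750) + (279)⁴
    = 3.337×10⁹ + 6.059×10⁹ = 9.396×10⁹ K⁴.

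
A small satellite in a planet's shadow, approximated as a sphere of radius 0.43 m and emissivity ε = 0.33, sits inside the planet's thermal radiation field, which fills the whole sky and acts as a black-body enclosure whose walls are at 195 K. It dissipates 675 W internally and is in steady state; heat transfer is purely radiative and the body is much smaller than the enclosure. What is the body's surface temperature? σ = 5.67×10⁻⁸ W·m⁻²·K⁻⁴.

T ≈ 361 K

For a small grey body in a large enclosure, net radiated power = εσA(T⁴ − T_w⁴).
Steady state: P = εσA(T⁴ − T_w⁴) with A = 4πr² = 2.324 m².
T⁴ = P/(εσA) + T_w⁴ = 675/(0.33·5.67×10⁻⁸·2.324) + (195)⁴
    = 1.553×10¹⁰ + 1.446×10⁹ = 1.697×10¹⁰ K⁴.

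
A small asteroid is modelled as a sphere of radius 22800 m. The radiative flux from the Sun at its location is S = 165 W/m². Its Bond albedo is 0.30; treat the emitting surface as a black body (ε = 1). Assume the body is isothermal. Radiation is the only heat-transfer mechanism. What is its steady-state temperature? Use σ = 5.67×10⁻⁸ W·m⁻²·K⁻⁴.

T ≈ 150 K

At equilibrium, absorbed power = emitted power.
Absorbing cross-section = πr² = 1.633×10⁹ m²; emitting surface = 4πr² = 6.533×10⁹ m² (ratio 4).
(1−a)S·A_cross = εσ·A_surf·T⁴  ⇒  T⁴ = (1−a)S/(4σ).
T⁴ = 0.700·165/(4·5.67×10⁻⁸) = 5.093×10⁸ K⁴.
T = (5.093×10⁸)^(1/4).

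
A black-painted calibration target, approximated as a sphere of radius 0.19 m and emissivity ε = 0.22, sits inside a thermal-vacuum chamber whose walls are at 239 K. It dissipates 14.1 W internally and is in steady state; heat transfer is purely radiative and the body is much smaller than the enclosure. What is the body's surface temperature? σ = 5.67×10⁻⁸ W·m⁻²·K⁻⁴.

T ≈ 275 K

For a small grey body in a large enclosure, net radiated power = εσA(T⁴ − T_w⁴).
Steady state: P = εσA(T⁴ − T_w⁴) with A = 4πr² = 0.4536 m².
T⁴ = P/(εσA) + T_w⁴ = 14.1/(0.22·5.67×10⁻⁸·0.4536) + (239)⁴
    = 2.492×10⁹ + 3.263×10⁹ = 5.755×10⁹ K⁴.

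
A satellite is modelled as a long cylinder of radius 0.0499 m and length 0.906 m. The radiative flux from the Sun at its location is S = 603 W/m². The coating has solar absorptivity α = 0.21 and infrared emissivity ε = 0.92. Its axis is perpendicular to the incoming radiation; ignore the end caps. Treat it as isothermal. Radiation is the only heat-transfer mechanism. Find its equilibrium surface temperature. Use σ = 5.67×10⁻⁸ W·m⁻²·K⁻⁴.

T ≈ 167 K

At equilibrium, absorbed power = emitted power.
Absorbing cross-section = 2rL = 0.09042 m²; emitting surface = 2πrL = 0.2841 m² (ratio π).
αS·A_cross = εσ·A_surf·T⁴  ⇒  T⁴ = αS/(ε·πσ).
T⁴ = 0.210·603/(0.92·π·5.67×10⁻⁸) = 7.727×10⁸ K⁴.
T = (7.727×10⁸)^(1/4).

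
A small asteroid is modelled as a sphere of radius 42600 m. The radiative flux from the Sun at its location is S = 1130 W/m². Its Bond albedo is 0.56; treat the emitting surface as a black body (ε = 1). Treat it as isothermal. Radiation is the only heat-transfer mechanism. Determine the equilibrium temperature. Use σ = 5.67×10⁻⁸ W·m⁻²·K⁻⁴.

T ≈ 216 K

At equilibrium, absorbed power = emitted power.
Absorbing cross-section = πr² = 5.701×10⁹ m²; emitting surface = 4πr² = 2.280×10¹⁰ m² (ratio 4).
(1−a)S·A_cross = εσ·A_surf·T⁴  ⇒  T⁴ = (1−a)S/(4σ).
T⁴ = 0.440·1130/(4·5.67×10⁻⁸) = 2.192×10⁹ K⁴.
T = (2.192×10⁹)^(1/4).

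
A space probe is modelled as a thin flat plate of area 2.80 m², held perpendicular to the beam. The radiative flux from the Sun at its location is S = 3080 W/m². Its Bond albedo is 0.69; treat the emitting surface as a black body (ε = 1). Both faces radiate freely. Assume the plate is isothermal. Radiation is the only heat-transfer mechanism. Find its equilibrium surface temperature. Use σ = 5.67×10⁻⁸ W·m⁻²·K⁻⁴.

At equilibrium, absorbed power = emitted power.
Absorbing cross-section = A = 2.800 m²; emitting surface = 2A = 5.600 m² (ratio 2).
(1−a)S·A_cross = εσ·A_surf·T⁴  ⇒  T⁴ = (1−a)S/(2σ).
T⁴ = 0.310·3080/(2·5.67×10⁻⁸) = 8.420×10⁹ K⁴.
T = (8.420×10⁹)^(1/4).

T ≈ 303 K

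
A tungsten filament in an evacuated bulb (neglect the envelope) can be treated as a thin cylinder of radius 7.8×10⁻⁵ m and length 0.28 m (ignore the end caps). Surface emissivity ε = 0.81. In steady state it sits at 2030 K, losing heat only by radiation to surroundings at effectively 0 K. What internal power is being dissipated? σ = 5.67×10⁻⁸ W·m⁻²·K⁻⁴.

Steady state: P = εσA T⁴.
A = 2πrL = 1.372×10⁻⁴ m²; T⁴ = (2030)⁴ = 1.698×10¹³ K⁴.
P = 0.81 × 5.67×10⁻⁸ × 1.372×10⁻⁴ × 1.698×10¹³.

P ≈ 107 W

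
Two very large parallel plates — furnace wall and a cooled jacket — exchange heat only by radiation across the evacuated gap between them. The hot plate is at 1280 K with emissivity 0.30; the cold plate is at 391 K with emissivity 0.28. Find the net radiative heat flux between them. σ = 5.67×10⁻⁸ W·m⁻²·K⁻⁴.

q ≈ 25600 W/m²

For two infinite grey parallel plates, q = σ(T₁⁴ − T₂⁴)/(1/ε₁ + 1/ε₂ − 1).
T₁⁴ − T₂⁴ = 2.684×10¹² − 2.337×10¹⁰ = 2.661×10¹² K⁴.
1/ε₁ + 1/ε₂ − 1 = 3.333 + 3.571 − 1 = 5.905.
q = 5.67×10⁻⁸ × 2.661×10¹² / 5.905.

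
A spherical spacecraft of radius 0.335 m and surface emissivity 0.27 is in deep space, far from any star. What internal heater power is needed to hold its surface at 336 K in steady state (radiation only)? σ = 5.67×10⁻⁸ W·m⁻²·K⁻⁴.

P ≈ 275 W

P = εσ·4πr²·T⁴.
4πr² = 1.410 m²; T⁴ = 1.275×10¹⁰ K⁴.
P = 0.27·5.67×10⁻⁸·1.410·1.275×10¹⁰.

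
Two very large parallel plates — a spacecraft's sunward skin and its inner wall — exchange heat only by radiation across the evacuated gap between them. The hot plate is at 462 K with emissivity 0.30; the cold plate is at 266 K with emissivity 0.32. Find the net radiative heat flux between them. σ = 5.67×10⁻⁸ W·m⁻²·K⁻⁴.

For two infinite grey parallel plates, q = σ(T₁⁴ − T₂⁴)/(1/ε₁ + 1/ε₂ − 1).
T₁⁴ − T₂⁴ = 4.556×10¹⁰ − 5.006×10⁹ = 4.055×10¹⁰ K⁴.
1/ε₁ + 1/ε₂ − 1 = 3.333 + 3.125 − 1 = 5.458.
q = 5.67×10⁻⁸ × 4.055×10¹⁰ / 5.458.

q ≈ 421 W/m²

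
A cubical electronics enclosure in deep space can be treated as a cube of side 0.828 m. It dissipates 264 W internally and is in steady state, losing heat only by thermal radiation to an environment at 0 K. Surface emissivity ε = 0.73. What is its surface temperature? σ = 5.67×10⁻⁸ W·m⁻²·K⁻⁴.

T ≈ 198 K

Steady state: internal power = radiated power, P = εσA T⁴.
Radiating area A = 6L² = 4.114 m².
T⁴ = P/(εσA) = 264/(0.73·5.67×10⁻⁸·4.114) = 1.551×10⁹ K⁴.
T = (1.551×10⁹)^(1/4).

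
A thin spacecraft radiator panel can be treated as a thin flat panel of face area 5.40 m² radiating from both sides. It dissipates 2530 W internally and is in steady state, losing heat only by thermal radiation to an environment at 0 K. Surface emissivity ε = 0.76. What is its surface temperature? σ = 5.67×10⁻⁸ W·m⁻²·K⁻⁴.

Steady state: internal power = radiated power, P = εσA T⁴.
Radiating area A = 2·5.40 = 10.80 m².
T⁴ = P/(εσA) = 2530/(0.76·5.67×10⁻⁸·10.80) = 5.436×10⁹ K⁴.
T = (5.436×10⁹)^(1/4).

T ≈ 272 K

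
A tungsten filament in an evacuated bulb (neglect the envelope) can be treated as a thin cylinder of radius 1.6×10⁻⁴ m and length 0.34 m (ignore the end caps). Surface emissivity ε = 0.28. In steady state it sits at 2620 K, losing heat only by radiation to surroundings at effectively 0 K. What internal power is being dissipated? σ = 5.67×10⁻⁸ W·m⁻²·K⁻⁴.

Steady state: P = εσA T⁴.
A = 2πrL = 3.418×10⁻⁴ m²; T⁴ = (2620)⁴ = 4.712×10¹³ K⁴.
P = 0.28 × 5.67×10⁻⁸ × 3.418×10⁻⁴ × 4.712×10¹³.

P ≈ 256 W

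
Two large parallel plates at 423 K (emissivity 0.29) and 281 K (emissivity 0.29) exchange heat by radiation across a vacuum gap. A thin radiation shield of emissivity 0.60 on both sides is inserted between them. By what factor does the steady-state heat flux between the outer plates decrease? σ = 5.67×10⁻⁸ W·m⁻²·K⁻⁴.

Without shield: q₀ = σΔ(T⁴)/(1/ε₁+1/ε₂−1) with denominator 5.897.
With shield the two gaps are in series; the resistances add: (1/ε₁+1/ε_s−1)+(1/ε_s+1/ε₂−1) = 4.115+4.115 = 8.230.
Heat-flux ratio q₀/q = 8.230/5.897.

factor ≈ 1.40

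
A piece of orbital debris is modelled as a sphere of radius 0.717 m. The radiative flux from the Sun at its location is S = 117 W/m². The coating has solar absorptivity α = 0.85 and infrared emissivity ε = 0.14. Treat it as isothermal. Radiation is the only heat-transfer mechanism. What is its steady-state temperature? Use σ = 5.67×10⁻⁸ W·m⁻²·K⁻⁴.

T ≈ 237 K

At equilibrium, absorbed power = emitted power.
Absorbing cross-section = πr² = 1.615 m²; emitting surface = 4πr² = 6.460 m² (ratio 4).
αS·A_cross = εσ·A_surf·T⁴  ⇒  T⁴ = αS/(ε·4σ).
T⁴ = 0.850·117/(0.14·4·5.67×10⁻⁸) = 3.132×10⁹ K⁴.
T = (3.132×10⁹)^(1/4).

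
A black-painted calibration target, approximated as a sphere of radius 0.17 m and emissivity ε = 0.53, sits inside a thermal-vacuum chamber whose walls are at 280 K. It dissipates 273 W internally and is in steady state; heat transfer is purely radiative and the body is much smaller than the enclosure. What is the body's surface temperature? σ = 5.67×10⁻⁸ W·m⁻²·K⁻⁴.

For a small grey body in a large enclosure, net radiated power = εσA(T⁴ − T_w⁴).
Steady state: P = εσA(T⁴ − T_w⁴) with A = 4πr² = 0.3632 m².
T⁴ = P/(εσA) + T_w⁴ = 273/(0.53·5.67×10⁻⁸·0.3632) + (280)⁴
    = 2.501×10¹⁰ + 6.147×10⁹ = 3.116×10¹⁰ K⁴.

T ≈ 420 K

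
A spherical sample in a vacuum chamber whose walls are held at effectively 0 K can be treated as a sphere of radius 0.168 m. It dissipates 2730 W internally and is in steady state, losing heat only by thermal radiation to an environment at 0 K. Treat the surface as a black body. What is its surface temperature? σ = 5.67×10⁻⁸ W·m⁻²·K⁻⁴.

Steady state: internal power = radiated power, P = εσA T⁴.
Radiating area A = 4πr² = 0.3547 m².
T⁴ = P/(εσA) = 2730/(1.0·5.67×10⁻⁸·0.3547) = 1.358×10¹¹ K⁴.
T = (1.358×10¹¹)^(1/4).

T ≈ 607 K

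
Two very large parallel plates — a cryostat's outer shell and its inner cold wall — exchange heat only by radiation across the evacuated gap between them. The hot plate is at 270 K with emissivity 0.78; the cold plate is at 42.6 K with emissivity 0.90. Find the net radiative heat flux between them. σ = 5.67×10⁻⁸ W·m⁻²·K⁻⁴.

For two infinite grey parallel plates, q = σ(T₁⁴ − T₂⁴)/(1/ε₁ + 1/ε₂ − 1).
T₁⁴ − T₂⁴ = 5.314×10⁹ − 3.293×10⁶ = 5.311×10⁹ K⁴.
1/ε₁ + 1/ε₂ − 1 = 1.282 + 1.111 − 1 = 1.393.
q = 5.67×10⁻⁸ × 5.311×10⁹ / 1.393.

q ≈ 216 W/m²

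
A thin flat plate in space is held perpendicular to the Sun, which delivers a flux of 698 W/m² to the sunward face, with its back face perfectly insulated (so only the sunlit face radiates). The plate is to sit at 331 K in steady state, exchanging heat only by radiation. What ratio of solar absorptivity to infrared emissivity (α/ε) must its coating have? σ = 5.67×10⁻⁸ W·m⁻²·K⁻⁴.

Balance: αS·A = εσ·1A·T⁴ ⇒ α/ε = σT⁴/S.
α/ε = 5.67×10⁻⁸·(331)⁴/698 = 5.67×10⁻⁸·1.200×10¹⁰/698.

α/ε ≈ 0.975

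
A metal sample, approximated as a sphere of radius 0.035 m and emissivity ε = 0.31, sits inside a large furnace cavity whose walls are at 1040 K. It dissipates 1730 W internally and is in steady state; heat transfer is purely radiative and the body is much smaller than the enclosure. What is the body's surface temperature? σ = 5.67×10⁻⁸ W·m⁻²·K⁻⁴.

T ≈ 1660 K

For a small grey body in a large enclosure, net radiated power = εσA(T⁴ − T_w⁴).
Steady state: P = εσA(T⁴ − T_w⁴) with A = 4πr² = 0.01539 m².
T⁴ = P/(εσA) + T_w⁴ = 1730/(0.31·5.67×10⁻⁸·0.01539) + (1040)⁴
    = 6.394×10¹² + 1.170×10¹² = 7.564×10¹² K⁴.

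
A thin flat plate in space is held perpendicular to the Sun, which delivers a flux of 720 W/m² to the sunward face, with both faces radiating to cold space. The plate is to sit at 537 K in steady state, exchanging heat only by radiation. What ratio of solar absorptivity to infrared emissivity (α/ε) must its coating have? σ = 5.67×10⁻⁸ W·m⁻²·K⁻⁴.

α/ε ≈ 13.1

Balance: αS·A = εσ·2A·T⁴ ⇒ α/ε = 2σT⁴/S.
α/ε = 2·5.67×10⁻⁸·(537)⁴/720 = 2·5.67×10⁻⁸·8.316×10¹⁰/720.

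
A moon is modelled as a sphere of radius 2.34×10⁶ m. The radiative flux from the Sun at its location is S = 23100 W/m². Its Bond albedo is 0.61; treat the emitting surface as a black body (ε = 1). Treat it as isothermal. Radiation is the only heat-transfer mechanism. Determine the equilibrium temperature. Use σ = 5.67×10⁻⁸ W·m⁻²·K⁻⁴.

At equilibrium, absorbed power = emitted power.
Absorbing cross-section = πr² = 1.720×10¹³ m²; emitting surface = 4πr² = 6.881×10¹³ m² (ratio 4).
(1−a)S·A_cross = εσ·A_surf·T⁴  ⇒  T⁴ = (1−a)S/(4σ).
T⁴ = 0.390·23100/(4·5.67×10⁻⁸) = 3.972×10¹⁰ K⁴.
T = (3.972×10¹⁰)^(1/4).

T ≈ 446 K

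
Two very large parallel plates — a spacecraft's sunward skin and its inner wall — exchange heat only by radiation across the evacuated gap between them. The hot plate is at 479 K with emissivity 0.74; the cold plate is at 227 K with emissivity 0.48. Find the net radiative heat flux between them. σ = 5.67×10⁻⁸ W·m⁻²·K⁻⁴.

For two infinite grey parallel plates, q = σ(T₁⁴ − T₂⁴)/(1/ε₁ + 1/ε₂ − 1).
T₁⁴ − T₂⁴ = 5.264×10¹⁰ − 2.655×10⁹ = 4.999×10¹⁰ K⁴.
1/ε₁ + 1/ε₂ − 1 = 1.351 + 2.083 − 1 = 2.435.
q = 5.67×10⁻⁸ × 4.999×10¹⁰ / 2.435.

q ≈ 1160 W/m²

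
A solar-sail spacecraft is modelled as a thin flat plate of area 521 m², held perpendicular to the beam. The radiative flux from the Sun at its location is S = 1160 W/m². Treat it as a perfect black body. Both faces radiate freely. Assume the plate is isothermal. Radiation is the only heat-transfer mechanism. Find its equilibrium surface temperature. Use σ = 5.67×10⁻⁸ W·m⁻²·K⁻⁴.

At equilibrium, absorbed power = emitted power.
Absorbing cross-section = A = 521.0 m²; emitting surface = 2A = 1042 m² (ratio 2).
S·A_cross = εσ·A_surf·T⁴  ⇒  T⁴ = S/(2σ).
T⁴ = 1.00·1160/(2·5.67×10⁻⁸) = 1.023×10¹⁰ K⁴.
T = (1.023×10¹⁰)^(1/4).

T ≈ 318 K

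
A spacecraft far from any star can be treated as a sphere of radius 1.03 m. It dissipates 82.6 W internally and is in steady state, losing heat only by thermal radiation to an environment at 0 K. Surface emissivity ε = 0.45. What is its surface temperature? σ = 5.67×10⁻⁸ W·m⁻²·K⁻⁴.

Steady state: internal power = radiated power, P = εσA T⁴.
Radiating area A = 4πr² = 13.33 m².
T⁴ = P/(εσA) = 82.6/(0.45·5.67×10⁻⁸·13.33) = 2.428×10⁸ K⁴.
T = (2.428×10⁸)^(1/4).

T ≈ 125 K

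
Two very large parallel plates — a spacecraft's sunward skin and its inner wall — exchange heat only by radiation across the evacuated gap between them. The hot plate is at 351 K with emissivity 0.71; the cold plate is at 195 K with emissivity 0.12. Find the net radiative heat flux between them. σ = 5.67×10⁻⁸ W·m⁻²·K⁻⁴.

q ≈ 89.1 W/m²

For two infinite grey parallel plates, q = σ(T₁⁴ − T₂⁴)/(1/ε₁ + 1/ε₂ − 1).
T₁⁴ − T₂⁴ = 1.518×10¹⁰ − 1.446×10⁹ = 1.373×10¹⁰ K⁴.
1/ε₁ + 1/ε₂ − 1 = 1.408 + 8.333 − 1 = 8.742.
q = 5.67×10⁻⁸ × 1.373×10¹⁰ / 8.742.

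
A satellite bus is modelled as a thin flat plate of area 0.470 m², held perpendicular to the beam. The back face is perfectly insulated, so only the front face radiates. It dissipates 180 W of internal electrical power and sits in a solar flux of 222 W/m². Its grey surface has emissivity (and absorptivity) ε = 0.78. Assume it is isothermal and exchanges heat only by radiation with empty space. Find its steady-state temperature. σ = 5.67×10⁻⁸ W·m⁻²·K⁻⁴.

At steady state, absorbed solar power + internal power = radiated power.
Absorbed: α·S·A_cross = 0.78·222·0.4700 = 81.39 W (cross-section A).
Total input = 81.39 + 180 = 261.4 W.
Radiated: εσ·A_surf·T⁴ with A_surf = A = 0.4700 m².
T⁴ = 261.4/(0.78·5.67×10⁻⁸·0.4700) = 1.257×10¹⁰ K⁴.

T ≈ 335 K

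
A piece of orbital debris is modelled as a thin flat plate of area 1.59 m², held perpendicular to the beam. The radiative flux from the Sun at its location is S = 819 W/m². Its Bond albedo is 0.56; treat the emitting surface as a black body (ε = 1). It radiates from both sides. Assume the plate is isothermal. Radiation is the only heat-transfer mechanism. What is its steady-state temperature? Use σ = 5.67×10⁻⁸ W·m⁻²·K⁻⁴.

T ≈ 237 K

At equilibrium, absorbed power = emitted power.
Absorbing cross-section = A = 1.590 m²; emitting surface = 2A = 3.180 m² (ratio 2).
(1−a)S·A_cross = εσ·A_surf·T⁴  ⇒  T⁴ = (1−a)S/(2σ).
T⁴ = 0.440·819/(2·5.67×10⁻⁸) = 3.178×10⁹ K⁴.
T = (3.178×10⁹)^(1/4).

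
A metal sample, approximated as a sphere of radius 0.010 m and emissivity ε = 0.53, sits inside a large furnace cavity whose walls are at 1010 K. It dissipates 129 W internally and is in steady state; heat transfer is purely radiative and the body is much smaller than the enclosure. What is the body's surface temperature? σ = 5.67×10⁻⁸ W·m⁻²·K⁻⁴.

T ≈ 1450 K

For a small grey body in a large enclosure, net radiated power = εσA(T⁴ − T_w⁴).
Steady state: P = εσA(T⁴ − T_w⁴) with A = 4πr² = 0.001257 m².
T⁴ = P/(εσA) + T_w⁴ = 129/(0.53·5.67×10⁻⁸·0.001257) + (1010)⁴
    = 3.416×10¹² + 1.041×10¹² = 4.457×10¹² K⁴.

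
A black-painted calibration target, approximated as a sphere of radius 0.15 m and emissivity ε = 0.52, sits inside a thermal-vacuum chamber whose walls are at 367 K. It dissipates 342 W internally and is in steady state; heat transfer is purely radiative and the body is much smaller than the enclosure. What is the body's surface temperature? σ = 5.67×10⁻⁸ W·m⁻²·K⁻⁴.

T ≈ 493 K

For a small grey body in a large enclosure, net radiated power = εσA(T⁴ − T_w⁴).
Steady state: P = εσA(T⁴ − T_w⁴) with A = 4πr² = 0.2827 m².
T⁴ = P/(εσA) + T_w⁴ = 342/(0.52·5.67×10⁻⁸·0.2827) + (367)⁴
    = 4.102×10¹⁰ + 1.814×10¹⁰ = 5.917×10¹⁰ K⁴.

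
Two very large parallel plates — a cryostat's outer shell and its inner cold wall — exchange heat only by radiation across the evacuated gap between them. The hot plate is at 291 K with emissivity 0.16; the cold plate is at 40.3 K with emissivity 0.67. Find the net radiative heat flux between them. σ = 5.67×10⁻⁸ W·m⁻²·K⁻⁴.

q ≈ 60.3 W/m²

For two infinite grey parallel plates, q = σ(T₁⁴ − T₂⁴)/(1/ε₁ + 1/ε₂ − 1).
T₁⁴ − T₂⁴ = 7.171×10⁹ − 2.638×10⁶ = 7.168×10⁹ K⁴.
1/ε₁ + 1/ε₂ − 1 = 6.250 + 1.493 − 1 = 6.743.
q = 5.67×10⁻⁸ × 7.168×10⁹ / 6.743.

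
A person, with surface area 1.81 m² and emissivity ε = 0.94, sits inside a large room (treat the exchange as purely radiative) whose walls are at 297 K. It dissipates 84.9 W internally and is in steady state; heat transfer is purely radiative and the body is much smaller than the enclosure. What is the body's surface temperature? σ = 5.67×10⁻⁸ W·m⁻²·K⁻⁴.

For a small grey body in a large enclosure, net radiated power = εσA(T⁴ − T_w⁴).
Steady state: P = εσA(T⁴ − T_w⁴) with A = 1.81 m².
T⁴ = P/(εσA) + T_w⁴ = 84.9/(0.94·5.67×10⁻⁸·1.810) + (297)⁴
    = 8.801×10⁸ + 7.781×10⁹ = 8.661×10⁹ K⁴.

T ≈ 305 K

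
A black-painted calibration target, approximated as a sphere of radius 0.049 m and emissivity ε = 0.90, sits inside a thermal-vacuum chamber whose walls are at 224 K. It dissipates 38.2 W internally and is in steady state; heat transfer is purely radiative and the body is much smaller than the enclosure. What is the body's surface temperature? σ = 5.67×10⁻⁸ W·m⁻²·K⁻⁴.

T ≈ 407 K

For a small grey body in a large enclosure, net radiated power = εσA(T⁴ − T_w⁴).
Steady state: P = εσA(T⁴ − T_w⁴) with A = 4πr² = 0.03017 m².
T⁴ = P/(εσA) + T_w⁴ = 38.2/(0.90·5.67×10⁻⁸·0.03017) + (224)⁴
    = 2.481×10¹⁰ + 2.518×10⁹ = 2.733×10¹⁰ K⁴.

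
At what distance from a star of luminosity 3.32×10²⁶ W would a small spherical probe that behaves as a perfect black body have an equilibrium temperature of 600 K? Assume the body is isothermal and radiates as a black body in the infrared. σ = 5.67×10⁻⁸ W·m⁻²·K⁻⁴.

For an isothermal black-emitting sphere, (1−a)S·πr² = σ·4πr²·T⁴ ⇒ S = 4σT⁴/(1−a).
S = 4·5.67×10⁻⁸·(600)⁴/1.00 = 29390 W/m².
Flux falls as S = L/(4πd²), so d = √(L/(4πS)) = √(3.32×10²⁶/(4π·29390)).

d ≈ 3.00×10¹⁰ m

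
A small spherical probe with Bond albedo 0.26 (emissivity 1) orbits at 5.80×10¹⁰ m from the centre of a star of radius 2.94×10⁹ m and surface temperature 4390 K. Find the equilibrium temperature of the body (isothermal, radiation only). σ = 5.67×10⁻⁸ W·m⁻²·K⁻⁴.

T ≈ 648 K

The star's surface emits σT_*⁴; at distance d the flux is S = σT_*⁴(R_*/d)².
S = 5.67×10⁻⁸·(4390)⁴·(2.94×10⁹/5.80×10¹⁰)² = 54110 W/m².
For an isothermal sphere T⁴ = (1−a)S/(4σ) = 1.766×10¹¹ K⁴.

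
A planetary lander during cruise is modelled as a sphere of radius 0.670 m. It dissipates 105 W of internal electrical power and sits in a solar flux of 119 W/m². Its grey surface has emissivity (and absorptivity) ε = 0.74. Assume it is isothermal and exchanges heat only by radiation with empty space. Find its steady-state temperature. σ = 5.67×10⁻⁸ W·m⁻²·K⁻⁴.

T ≈ 176 K

At steady state, absorbed solar power + internal power = radiated power.
Absorbed: α·S·A_cross = 0.74·119·1.410 = 124.2 W (cross-section πr²).
Total input = 124.2 + 105 = 229.2 W.
Radiated: εσ·A_surf·T⁴ with A_surf = 4πr² = 5.641 m².
T⁴ = 229.2/(0.74·5.67×10⁻⁸·5.641) = 9.683×10⁸ K⁴.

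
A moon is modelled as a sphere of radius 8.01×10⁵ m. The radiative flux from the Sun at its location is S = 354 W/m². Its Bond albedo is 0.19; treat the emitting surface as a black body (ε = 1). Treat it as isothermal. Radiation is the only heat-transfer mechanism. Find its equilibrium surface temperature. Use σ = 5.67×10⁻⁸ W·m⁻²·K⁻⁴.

T ≈ 189 K

At equilibrium, absorbed power = emitted power.
Absorbing cross-section = πr² = 2.016×10¹² m²; emitting surface = 4πr² = 8.063×10¹² m² (ratio 4).
(1−a)S·A_cross = εσ·A_surf·T⁴  ⇒  T⁴ = (1−a)S/(4σ).
T⁴ = 0.810·354/(4·5.67×10⁻⁸) = 1.264×10⁹ K⁴.
T = (1.264×10⁹)^(1/4).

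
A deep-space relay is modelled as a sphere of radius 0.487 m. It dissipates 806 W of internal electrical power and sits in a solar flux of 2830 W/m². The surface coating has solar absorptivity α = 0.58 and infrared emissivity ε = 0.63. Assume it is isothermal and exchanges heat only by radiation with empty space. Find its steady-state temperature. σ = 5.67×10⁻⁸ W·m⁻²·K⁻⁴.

At steady state, absorbed solar power + internal power = radiated power.
Absorbed: α·S·A_cross = 0.58·2830·0.7451 = 1223 W (cross-section πr²).
Total input = 1223 + 806 = 2029 W.
Radiated: εσ·A_surf·T⁴ with A_surf = 4πr² = 2.980 m².
T⁴ = 2029/(0.63·5.67×10⁻⁸·2.980) = 1.906×10¹⁰ K⁴.

T ≈ 372 K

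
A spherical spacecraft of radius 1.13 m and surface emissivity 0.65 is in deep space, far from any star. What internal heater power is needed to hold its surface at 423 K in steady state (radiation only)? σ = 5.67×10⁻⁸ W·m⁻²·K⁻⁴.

P ≈ 18900 W

P = εσ·4πr²·T⁴.
4πr² = 16.05 m²; T⁴ = 3.202×10¹⁰ K⁴.
P = 0.65·5.67×10⁻⁸·16.05·3.202×10¹⁰.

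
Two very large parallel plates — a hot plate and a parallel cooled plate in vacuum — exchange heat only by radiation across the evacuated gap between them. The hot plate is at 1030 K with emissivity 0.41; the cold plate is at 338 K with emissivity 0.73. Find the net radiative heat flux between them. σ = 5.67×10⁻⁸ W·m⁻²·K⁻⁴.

For two infinite grey parallel plates, q = σ(T₁⁴ − T₂⁴)/(1/ε₁ + 1/ε₂ − 1).
T₁⁴ − T₂⁴ = 1.126×10¹² − 1.305×10¹⁰ = 1.112×10¹² K⁴.
1/ε₁ + 1/ε₂ − 1 = 2.439 + 1.370 − 1 = 2.809.
q = 5.67×10⁻⁸ × 1.112×10¹² / 2.809.

q ≈ 22500 W/m²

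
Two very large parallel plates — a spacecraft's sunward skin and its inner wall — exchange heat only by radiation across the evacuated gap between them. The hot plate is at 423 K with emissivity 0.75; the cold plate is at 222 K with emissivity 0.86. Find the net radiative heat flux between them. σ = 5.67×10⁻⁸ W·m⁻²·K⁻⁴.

For two infinite grey parallel plates, q = σ(T₁⁴ − T₂⁴)/(1/ε₁ + 1/ε₂ − 1).
T₁⁴ − T₂⁴ = 3.202×10¹⁰ − 2.429×10⁹ = 2.959×10¹⁰ K⁴.
1/ε₁ + 1/ε₂ − 1 = 1.333 + 1.163 − 1 = 1.496.
q = 5.67×10⁻⁸ × 2.959×10¹⁰ / 1.496.

q ≈ 1120 W/m²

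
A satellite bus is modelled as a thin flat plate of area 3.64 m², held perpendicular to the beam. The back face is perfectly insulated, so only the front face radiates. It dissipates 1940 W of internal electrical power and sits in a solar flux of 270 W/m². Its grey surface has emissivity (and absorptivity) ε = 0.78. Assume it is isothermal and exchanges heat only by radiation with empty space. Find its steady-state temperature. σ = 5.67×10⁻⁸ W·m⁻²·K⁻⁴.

T ≈ 360 K

At steady state, absorbed solar power + internal power = radiated power.
Absorbed: α·S·A_cross = 0.78·270·3.640 = 766.6 W (cross-section A).
Total input = 766.6 + 1940 = 2707 W.
Radiated: εσ·A_surf·T⁴ with A_surf = A = 3.640 m².
T⁴ = 2707/(0.78·5.67×10⁻⁸·3.640) = 1.681×10¹⁰ K⁴.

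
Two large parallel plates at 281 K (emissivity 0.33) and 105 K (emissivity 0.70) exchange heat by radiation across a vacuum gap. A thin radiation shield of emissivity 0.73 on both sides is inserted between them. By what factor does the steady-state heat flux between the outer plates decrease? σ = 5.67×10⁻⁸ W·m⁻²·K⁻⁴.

factor ≈ 1.50

Without shield: q₀ = σΔ(T⁴)/(1/ε₁+1/ε₂−1) with denominator 3.459.
With shield the two gaps are in series; the resistances add: (1/ε₁+1/ε_s−1)+(1/ε_s+1/ε₂−1) = 3.400+1.798 = 5.199.
Heat-flux ratio q₀/q = 5.199/3.459.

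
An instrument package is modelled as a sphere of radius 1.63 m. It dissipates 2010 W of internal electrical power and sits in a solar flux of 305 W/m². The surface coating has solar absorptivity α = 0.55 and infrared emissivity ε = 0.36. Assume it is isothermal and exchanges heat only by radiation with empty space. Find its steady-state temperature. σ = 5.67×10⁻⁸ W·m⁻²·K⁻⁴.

T ≈ 266 K

At steady state, absorbed solar power + internal power = radiated power.
Absorbed: α·S·A_cross = 0.55·305·8.347 = 1400 W (cross-section πr²).
Total input = 1400 + 2010 = 3410 W.
Radiated: εσ·A_surf·T⁴ with A_surf = 4πr² = 33.39 m².
T⁴ = 3410/(0.36·5.67×10⁻⁸·33.39) = 5.004×10⁹ K⁴.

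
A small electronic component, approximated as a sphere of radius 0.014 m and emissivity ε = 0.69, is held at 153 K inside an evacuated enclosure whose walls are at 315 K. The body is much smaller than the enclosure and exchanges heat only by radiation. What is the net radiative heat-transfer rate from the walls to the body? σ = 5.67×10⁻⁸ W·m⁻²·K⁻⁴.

For a small grey body in a large enclosure: P_net = εσA(T_body⁴ − T_wall⁴).
A = 4πr² = 0.002463 m²; T_body⁴ − T_wall⁴ = 5.480×10⁸ − 9.846×10⁹ = -9.298×10⁹ K⁴.
|P_net| = 0.69·5.67×10⁻⁸·0.002463·9.298×10⁹.

P_net ≈ 0.896 W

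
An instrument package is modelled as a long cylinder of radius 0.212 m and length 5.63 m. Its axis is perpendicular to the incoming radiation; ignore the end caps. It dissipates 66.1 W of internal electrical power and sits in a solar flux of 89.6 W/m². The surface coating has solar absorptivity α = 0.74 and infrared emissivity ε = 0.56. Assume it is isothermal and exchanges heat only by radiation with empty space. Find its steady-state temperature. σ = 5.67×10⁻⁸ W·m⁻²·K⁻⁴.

At steady state, absorbed solar power + internal power = radiated power.
Absorbed: α·S·A_cross = 0.74·89.6·2.387 = 158.3 W (cross-section 2rL).
Total input = 158.3 + 66.1 = 224.4 W.
Radiated: εσ·A_surf·T⁴ with A_surf = 2πrL = 7.499 m².
T⁴ = 224.4/(0.56·5.67×10⁻⁸·7.499) = 9.423×10⁸ K⁴.

T ≈ 175 K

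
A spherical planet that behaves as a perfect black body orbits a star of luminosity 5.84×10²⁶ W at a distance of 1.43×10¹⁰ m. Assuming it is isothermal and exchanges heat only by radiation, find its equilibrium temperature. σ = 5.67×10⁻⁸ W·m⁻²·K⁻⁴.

First find the stellar flux at distance d: S = L/(4πd²) = 5.84×10²⁶/(4π·(1.43×10¹⁰)²) = 2.273×10⁵ W/m².
For an isothermal sphere, absorbed (1−a)S·πr² = emitted σ·4πr²·T⁴, so T⁴ = (1−a)S/(4σ).
T⁴ = 1.00·2.273×10⁵/(4·5.67×10⁻⁸) = 1.002×10¹² K⁴.

T ≈ 1000 K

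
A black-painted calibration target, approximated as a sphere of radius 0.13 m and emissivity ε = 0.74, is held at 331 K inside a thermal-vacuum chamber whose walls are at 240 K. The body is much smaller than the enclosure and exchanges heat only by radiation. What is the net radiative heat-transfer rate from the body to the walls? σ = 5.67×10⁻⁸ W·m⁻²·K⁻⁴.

P_net ≈ 77.4 W

For a small grey body in a large enclosure: P_net = εσA(T_body⁴ − T_wall⁴).
A = 4πr² = 0.2124 m²; T_body⁴ − T_wall⁴ = 1.200×10¹⁰ − 3.318×10⁹ = 8.686×10⁹ K⁴.
|P_net| = 0.74·5.67×10⁻⁸·0.2124·8.686×10⁹.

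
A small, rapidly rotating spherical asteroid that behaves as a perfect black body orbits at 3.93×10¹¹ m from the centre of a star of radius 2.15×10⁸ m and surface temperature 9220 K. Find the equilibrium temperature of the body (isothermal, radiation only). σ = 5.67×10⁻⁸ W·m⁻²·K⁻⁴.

T ≈ 152 K

The star's surface emits σT_*⁴; at distance d the flux is S = σT_*⁴(R_*/d)².
S = 5.67×10⁻⁸·(9220)⁴·(2.15×10⁸/3.93×10¹¹)² = 122.6 W/m².
For an isothermal sphere T⁴ = (1−a)S/(4σ) = 5.407×10⁸ K⁴.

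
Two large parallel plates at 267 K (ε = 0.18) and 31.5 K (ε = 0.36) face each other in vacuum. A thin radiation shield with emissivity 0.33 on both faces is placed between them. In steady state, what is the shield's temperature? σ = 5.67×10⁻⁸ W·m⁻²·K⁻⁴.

In steady state the net flux on the hot side equals that on the cold side.
σ(T₁⁴−T_s⁴)/D₁ = σ(T_s⁴−T₂⁴)/D₂, with D₁ = 1/ε₁+1/ε_s−1 = 7.586, D₂ = 1/ε_s+1/ε₂−1 = 4.808.
Solve for T_s⁴: T_s⁴ = (D₂·T₁⁴ + D₁·T₂⁴)/(D₁+D₂) = 1.972×10⁹ K⁴.

T_s ≈ 211 K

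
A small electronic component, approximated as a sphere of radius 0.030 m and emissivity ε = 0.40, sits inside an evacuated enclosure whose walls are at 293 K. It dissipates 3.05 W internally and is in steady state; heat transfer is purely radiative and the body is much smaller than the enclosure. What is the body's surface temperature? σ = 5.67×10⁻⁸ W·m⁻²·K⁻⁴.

T ≈ 373 K

For a small grey body in a large enclosure, net radiated power = εσA(T⁴ − T_w⁴).
Steady state: P = εσA(T⁴ − T_w⁴) with A = 4πr² = 0.01131 m².
T⁴ = P/(εσA) + T_w⁴ = 3.05/(0.40·5.67×10⁻⁸·0.01131) + (293)⁴
    = 1.189×10¹⁰ + 7.370×10⁹ = 1.926×10¹⁰ K⁴.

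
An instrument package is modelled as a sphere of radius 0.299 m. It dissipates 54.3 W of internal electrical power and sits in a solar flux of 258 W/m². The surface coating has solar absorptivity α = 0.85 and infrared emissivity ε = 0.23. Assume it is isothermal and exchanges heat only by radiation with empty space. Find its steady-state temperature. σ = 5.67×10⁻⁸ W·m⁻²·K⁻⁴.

T ≈ 298 K

At steady state, absorbed solar power + internal power = radiated power.
Absorbed: α·S·A_cross = 0.85·258·0.2809 = 61.59 W (cross-section πr²).
Total input = 61.59 + 54.3 = 115.9 W.
Radiated: εσ·A_surf·T⁴ with A_surf = 4πr² = 1.123 m².
T⁴ = 115.9/(0.23·5.67×10⁻⁸·1.123) = 7.910×10⁹ K⁴.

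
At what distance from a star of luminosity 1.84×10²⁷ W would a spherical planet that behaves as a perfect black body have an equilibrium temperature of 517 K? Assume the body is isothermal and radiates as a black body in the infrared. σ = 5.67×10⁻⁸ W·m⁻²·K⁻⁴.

d ≈ 9.51×10¹⁰ m

For an isothermal black-emitting sphere, (1−a)S·πr² = σ·4πr²·T⁴ ⇒ S = 4σT⁴/(1−a).
S = 4·5.67×10⁻⁸·(517)⁴/1.00 = 16200 W/m².
Flux falls as S = L/(4πd²), so d = √(L/(4πS)) = √(1.84×10²⁷/(4π·16200)).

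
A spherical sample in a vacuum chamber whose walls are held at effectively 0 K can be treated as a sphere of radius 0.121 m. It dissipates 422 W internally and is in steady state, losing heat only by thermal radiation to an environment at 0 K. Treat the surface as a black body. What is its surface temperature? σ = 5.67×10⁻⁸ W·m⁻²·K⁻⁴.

Steady state: internal power = radiated power, P = εσA T⁴.
Radiating area A = 4πr² = 0.1840 m².
T⁴ = P/(εσA) = 422/(1.0·5.67×10⁻⁸·0.1840) = 4.045×10¹⁰ K⁴.
T = (4.045×10¹⁰)^(1/4).

T ≈ 448 K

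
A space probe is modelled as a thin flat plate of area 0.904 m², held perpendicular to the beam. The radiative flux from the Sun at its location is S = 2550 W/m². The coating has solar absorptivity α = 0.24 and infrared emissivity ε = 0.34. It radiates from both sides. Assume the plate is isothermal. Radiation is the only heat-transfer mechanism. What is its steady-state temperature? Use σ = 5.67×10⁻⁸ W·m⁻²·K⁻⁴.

At equilibrium, absorbed power = emitted power.
Absorbing cross-section = A = 0.9040 m²; emitting surface = 2A = 1.808 m² (ratio 2).
αS·A_cross = εσ·A_surf·T⁴  ⇒  T⁴ = αS/(ε·2σ).
T⁴ = 0.240·2550/(0.34·2·5.67×10⁻⁸) = 1.587×10¹⁰ K⁴.
T = (1.587×10¹⁰)^(1/4).

T ≈ 355 K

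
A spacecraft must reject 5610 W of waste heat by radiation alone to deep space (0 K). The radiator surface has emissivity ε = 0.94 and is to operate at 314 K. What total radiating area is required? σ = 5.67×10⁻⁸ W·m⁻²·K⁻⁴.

P = εσA T⁴ ⇒ A = P/(εσT⁴).
T⁴ = 9.721×10⁹ K⁴.
A = 5610/(0.94 × 5.67×10⁻⁸ × 9.721×10⁹).

A ≈ 10.8 m²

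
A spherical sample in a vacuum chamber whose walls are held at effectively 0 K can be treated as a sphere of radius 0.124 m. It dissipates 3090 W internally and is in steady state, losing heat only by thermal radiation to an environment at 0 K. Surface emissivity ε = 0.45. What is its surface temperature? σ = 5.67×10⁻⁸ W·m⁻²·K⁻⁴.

Steady state: internal power = radiated power, P = εσA T⁴.
Radiating area A = 4πr² = 0.1932 m².
T⁴ = P/(εσA) = 3090/(0.45·5.67×10⁻⁸·0.1932) = 6.268×10¹¹ K⁴.
T = (6.268×10¹¹)^(1/4).

T ≈ 890 K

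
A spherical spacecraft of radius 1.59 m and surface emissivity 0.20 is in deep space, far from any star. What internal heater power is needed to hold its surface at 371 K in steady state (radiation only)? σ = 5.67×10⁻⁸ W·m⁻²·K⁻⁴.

P = εσ·4πr²·T⁴.
4πr² = 31.77 m²; T⁴ = 1.895×10¹⁰ K⁴.
P = 0.20·5.67×10⁻⁸·31.77·1.895×10¹⁰.

P ≈ 6830 W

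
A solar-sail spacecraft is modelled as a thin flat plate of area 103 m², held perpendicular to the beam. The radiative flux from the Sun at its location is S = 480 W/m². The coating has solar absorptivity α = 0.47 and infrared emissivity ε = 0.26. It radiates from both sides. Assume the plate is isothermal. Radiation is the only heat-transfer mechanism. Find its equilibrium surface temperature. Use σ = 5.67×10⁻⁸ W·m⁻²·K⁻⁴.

At equilibrium, absorbed power = emitted power.
Absorbing cross-section = A = 103.0 m²; emitting surface = 2A = 206.0 m² (ratio 2).
αS·A_cross = εσ·A_surf·T⁴  ⇒  T⁴ = αS/(ε·2σ).
T⁴ = 0.470·480/(0.26·2·5.67×10⁻⁸) = 7.652×10⁹ K⁴.
T = (7.652×10⁹)^(1/4).

T ≈ 296 K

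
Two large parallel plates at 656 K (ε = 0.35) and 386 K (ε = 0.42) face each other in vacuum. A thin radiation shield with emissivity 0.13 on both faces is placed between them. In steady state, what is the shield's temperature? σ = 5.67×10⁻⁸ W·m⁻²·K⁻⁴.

In steady state the net flux on the hot side equals that on the cold side.
σ(T₁⁴−T_s⁴)/D₁ = σ(T_s⁴−T₂⁴)/D₂, with D₁ = 1/ε₁+1/ε_s−1 = 9.549, D₂ = 1/ε_s+1/ε₂−1 = 9.073.
Solve for T_s⁴: T_s⁴ = (D₂·T₁⁴ + D₁·T₂⁴)/(D₁+D₂) = 1.016×10¹¹ K⁴.

T_s ≈ 565 K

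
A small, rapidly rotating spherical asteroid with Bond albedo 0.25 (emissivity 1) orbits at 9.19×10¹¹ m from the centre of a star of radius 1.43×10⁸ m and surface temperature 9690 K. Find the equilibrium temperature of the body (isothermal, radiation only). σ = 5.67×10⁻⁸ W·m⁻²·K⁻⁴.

The star's surface emits σT_*⁴; at distance d the flux is S = σT_*⁴(R_*/d)².
S = 5.67×10⁻⁸·(9690)⁴·(1.43×10⁸/9.19×10¹¹)² = 12.10 W/m².
For an isothermal sphere T⁴ = (1−a)S/(4σ) = 4.003×10⁷ K⁴.

T ≈ 79.5 K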